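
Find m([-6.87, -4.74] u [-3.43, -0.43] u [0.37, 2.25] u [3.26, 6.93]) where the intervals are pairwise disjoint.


For pairwise disjoint intervals, m(union) = sum of lengths.
= (-4.74 - -6.87) + (-0.43 - -3.43) + (2.25 - 0.37) + (6.93 - 3.26)
= 2.13 + 3 + 1.88 + 3.67
= 10.68


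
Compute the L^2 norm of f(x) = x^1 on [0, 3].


Step 1: ||f||_2 = (integral_0^3 |x^1|^2 dx)^(1/2)
     = (integral_0^3 x^2 dx)^(1/2)
Step 2: integral_0^3 x^2 dx = [x^3/(3)] from 0 to 3 = 3^3/3
     = 27/3 = 9
Step 3: ||f||_2 = (9)^(1/2) = 3


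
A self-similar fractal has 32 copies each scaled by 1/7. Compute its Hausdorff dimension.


For a self-similar set with N copies scaled by 1/r:
dim_H = log(N)/log(r) = log(32)/log(7)
= 3.465736/1.94591
= 1.781036


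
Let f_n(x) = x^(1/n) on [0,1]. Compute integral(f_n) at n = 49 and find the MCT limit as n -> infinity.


At n = 49: f_49(x) = x^(1/49).
Step 1: integral(x^(1/49), 0, 1) = [x^(1/49+1) / (1/49+1)] from 0 to 1
     = 1 / (1/49 + 1) = 1 / ((49+1)/49) = 49/(49+1)
     = 49/50 = 0.98
Step 2: As n -> infinity, f_n(x) = x^(1/n) -> 1 for x in (0,1], and f_n is increasing in n.
By MCT, lim_n integral(f_n) = integral(lim_n f_n) = integral(1, 0, 1) = 1.
Step 3: Verify convergence: 49/50 = 0.98 -> 1


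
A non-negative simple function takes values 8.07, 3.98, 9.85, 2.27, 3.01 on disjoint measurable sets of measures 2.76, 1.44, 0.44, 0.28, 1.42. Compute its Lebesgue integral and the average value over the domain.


Step 1: Integral = sum(value_i * measure_i)
= 8.07*2.76 + 3.98*1.44 + 9.85*0.44 + 2.27*0.28 + 3.01*1.42
= 22.2732 + 5.7312 + 4.334 + 0.6356 + 4.2742
= 37.2482
Step 2: Total measure of domain = 2.76 + 1.44 + 0.44 + 0.28 + 1.42 = 6.34
Step 3: Average value = 37.2482 / 6.34 = 5.87511


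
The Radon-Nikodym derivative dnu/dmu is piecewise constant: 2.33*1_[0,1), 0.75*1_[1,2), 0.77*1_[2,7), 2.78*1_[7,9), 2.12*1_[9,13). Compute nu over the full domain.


Integrate each piece of the Radon-Nikodym derivative:
Step 1: integral_0^1 2.33 dx = 2.33*(1-0) = 2.33*1 = 2.33
Step 2: integral_1^2 0.75 dx = 0.75*(2-1) = 0.75*1 = 0.75
Step 3: integral_2^7 0.77 dx = 0.77*(7-2) = 0.77*5 = 3.85
Step 4: integral_7^9 2.78 dx = 2.78*(9-7) = 2.78*2 = 5.56
Step 5: integral_9^13 2.12 dx = 2.12*(13-9) = 2.12*4 = 8.48
Total: 2.33 + 0.75 + 3.85 + 5.56 + 8.48 = 20.97


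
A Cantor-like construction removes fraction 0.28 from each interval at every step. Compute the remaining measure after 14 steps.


Step 1: At each step, fraction remaining = 1 - 0.28 = 0.72
Step 2: After 14 steps, measure = (0.72)^14
Result = 0.010061


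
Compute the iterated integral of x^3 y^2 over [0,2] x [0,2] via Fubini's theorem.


By Fubini's theorem, the double integral factors as a product of single integrals:
Step 1: integral_0^2 x^3 dx = [x^4/4] from 0 to 2
     = 2^4/4 = 4
Step 2: integral_0^2 y^2 dy = [y^3/3] from 0 to 2
     = 2^3/3 = 2.666667
Step 3: Double integral = 4 * 2.666667 = 10.666667


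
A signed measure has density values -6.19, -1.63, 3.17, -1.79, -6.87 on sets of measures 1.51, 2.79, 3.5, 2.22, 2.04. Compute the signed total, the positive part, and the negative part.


Step 1: Compute signed measure on each set:
  Set 1: -6.19 * 1.51 = -9.3469
  Set 2: -1.63 * 2.79 = -4.5477
  Set 3: 3.17 * 3.5 = 11.095
  Set 4: -1.79 * 2.22 = -3.9738
  Set 5: -6.87 * 2.04 = -14.0148
Step 2: Total signed measure = (-9.3469) + (-4.5477) + (11.095) + (-3.9738) + (-14.0148)
     = -20.7882
Step 3: Positive part mu+(X) = sum of positive contributions = 11.095
Step 4: Negative part mu-(X) = |sum of negative contributions| = 31.8832


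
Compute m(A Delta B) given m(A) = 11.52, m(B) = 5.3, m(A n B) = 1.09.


m(A Delta B) = m(A) + m(B) - 2*m(A n B)
= 11.52 + 5.3 - 2*1.09
= 11.52 + 5.3 - 2.18
= 14.64


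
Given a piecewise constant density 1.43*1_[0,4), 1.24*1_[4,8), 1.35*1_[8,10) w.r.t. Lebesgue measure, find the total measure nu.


Integrate each piece of the Radon-Nikodym derivative:
Step 1: integral_0^4 1.43 dx = 1.43*(4-0) = 1.43*4 = 5.72
Step 2: integral_4^8 1.24 dx = 1.24*(8-4) = 1.24*4 = 4.96
Step 3: integral_8^10 1.35 dx = 1.35*(10-8) = 1.35*2 = 2.7
Total: 5.72 + 4.96 + 2.7 = 13.38


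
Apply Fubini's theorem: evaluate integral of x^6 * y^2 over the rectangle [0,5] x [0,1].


By Fubini's theorem, the double integral factors as a product of single integrals:
Step 1: integral_0^5 x^6 dx = [x^7/7] from 0 to 5
     = 5^7/7 = 11160.714286
Step 2: integral_0^1 y^2 dy = [y^3/3] from 0 to 1
     = 1^3/3 = 0.333333
Step 3: Double integral = 11160.714286 * 0.333333 = 3720.238095


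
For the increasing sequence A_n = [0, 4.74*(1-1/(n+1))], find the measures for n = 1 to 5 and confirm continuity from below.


By continuity of measure from below: if A_n increases to A, then m(A_n) -> m(A).
Here A = [0, 4.74], so m(A) = 4.74
Step 1: a_1 = 4.74*(1 - 1/2) = 2.37, m(A_1) = 2.37
Step 2: a_2 = 4.74*(1 - 1/3) = 3.16, m(A_2) = 3.16
Step 3: a_3 = 4.74*(1 - 1/4) = 3.555, m(A_3) = 3.555
Step 4: a_4 = 4.74*(1 - 1/5) = 3.792, m(A_4) = 3.792
Step 5: a_5 = 4.74*(1 - 1/6) = 3.95, m(A_5) = 3.95
Limit: m(A_n) -> m([0,4.74]) = 4.74


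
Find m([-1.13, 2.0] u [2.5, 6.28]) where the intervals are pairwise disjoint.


For pairwise disjoint intervals, m(union) = sum of lengths.
= (2.0 - -1.13) + (6.28 - 2.5)
= 3.13 + 3.78
= 6.91


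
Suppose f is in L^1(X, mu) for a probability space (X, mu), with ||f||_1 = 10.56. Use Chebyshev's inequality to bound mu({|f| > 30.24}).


Chebyshev/Markov inequality: mu(|f| > eps) <= (||f||_p / eps)^p
Step 1: ||f||_1 / eps = 10.56 / 30.24 = 0.349206
Step 2: Raise to power p = 1:
  (0.349206)^1 = 0.349206
Step 3: Therefore mu(|f| > 30.24) <= 0.349206


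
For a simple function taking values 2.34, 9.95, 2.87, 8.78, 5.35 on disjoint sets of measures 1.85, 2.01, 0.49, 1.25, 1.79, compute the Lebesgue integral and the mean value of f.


Step 1: Integral = sum(value_i * measure_i)
= 2.34*1.85 + 9.95*2.01 + 2.87*0.49 + 8.78*1.25 + 5.35*1.79
= 4.329 + 19.9995 + 1.4063 + 10.975 + 9.5765
= 46.2863
Step 2: Total measure of domain = 1.85 + 2.01 + 0.49 + 1.25 + 1.79 = 7.39
Step 3: Average value = 46.2863 / 7.39 = 6.263369


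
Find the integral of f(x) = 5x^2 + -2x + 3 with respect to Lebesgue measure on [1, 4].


The Lebesgue integral of a Riemann-integrable function agrees with the Riemann integral.
Antiderivative F(x) = (5/3)x^3 + (-2/2)x^2 + 3x
F(4) = (5/3)*4^3 + (-2/2)*4^2 + 3*4
     = (5/3)*64 + (-2/2)*16 + 3*4
     = 106.666667 + -16 + 12
     = 102.666667
F(1) = 3.666667
Integral = F(4) - F(1) = 102.666667 - 3.666667 = 99


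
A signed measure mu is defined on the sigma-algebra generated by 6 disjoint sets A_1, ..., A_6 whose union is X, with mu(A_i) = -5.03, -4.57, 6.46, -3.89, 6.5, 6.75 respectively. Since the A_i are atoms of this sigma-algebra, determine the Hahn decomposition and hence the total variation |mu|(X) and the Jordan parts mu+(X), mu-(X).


Step 1: Every measurable set is a union of atoms (the cells / points), so a Hahn decomposition is
  obtained by grouping atoms by sign: P = union of atoms with mu > 0, N = union of the remaining atoms.
  Atoms in P (indices): 3, 5, 6;  atoms in N (indices): 1, 2, 4
  Positive values: 6.46, 6.5, 6.75
  Negative values: -5.03, -4.57, -3.89
Step 2: mu+(X) = mu(P) = sum of positive atom values = 19.71
Step 3: mu-(X) = -mu(N) = sum of |negative atom values| = 13.49
Step 4: |mu|(X) = mu+(X) + mu-(X) = 19.71 + 13.49 = 33.2


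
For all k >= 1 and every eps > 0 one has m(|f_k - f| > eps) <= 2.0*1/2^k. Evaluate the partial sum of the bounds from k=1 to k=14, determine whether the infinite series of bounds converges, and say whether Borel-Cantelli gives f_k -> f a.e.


Step 1: List the terms 2.0*1/2^k for k = 1 to 14:
  k=1: 1
  k=2: 0.5
  k=3: 0.25
  k=4: 0.125
  k=5: 0.0625
  k=6: 0.03125
  k=7: 0.015625
  k=8: 0.007812
  k=9: 0.003906
  k=10: 0.001953
  k=11: 9.765625e-04
  k=12: 4.882812e-04
  k=13: 2.441406e-04
  k=14: 1.220703e-04
Step 2: Partial sum = 1 + 0.5 + 0.25 + 0.125 + 0.0625 + 0.03125 + 0.015625 + 0.007812 + 0.003906 + 0.001953 + 9.765625e-04 + 4.882812e-04 + 2.441406e-04 + 1.220703e-04
     = 1.999878
Step 3: The full series sum_(k>=1) 2.0*1/2^k converges (geometric series with ratio 1/2 < 1; a constant multiple of a convergent series converges).
Step 4: Fix eps > 0. Since sum_k m(|f_k - f| > eps) < infinity, the Borel-Cantelli lemma gives
        m(limsup_k {|f_k - f| > eps}) = 0, i.e. for a.e. x, |f_k(x) - f(x)| <= eps for all large k.
        Applying this with eps = 1/j for j = 1, 2, ... and intersecting the countably many full-measure sets,
        for a.e. x we get limsup_k |f_k(x) - f(x)| <= 1/j for every j, hence f_k -> f almost everywhere.
Conclusion: series converges; Borel-Cantelli yields f_k -> f a.e.


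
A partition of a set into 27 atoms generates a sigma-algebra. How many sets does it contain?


Each element of the sigma-algebra is a union of some subset of the 27 atoms.
The number of such subsets is 2^27 = 134217728.


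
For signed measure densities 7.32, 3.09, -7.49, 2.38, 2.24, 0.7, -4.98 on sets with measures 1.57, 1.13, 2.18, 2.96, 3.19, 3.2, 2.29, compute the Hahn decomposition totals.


Step 1: Compute signed measure on each set:
  Set 1: 7.32 * 1.57 = 11.4924
  Set 2: 3.09 * 1.13 = 3.4917
  Set 3: -7.49 * 2.18 = -16.3282
  Set 4: 2.38 * 2.96 = 7.0448
  Set 5: 2.24 * 3.19 = 7.1456
  Set 6: 0.7 * 3.2 = 2.24
  Set 7: -4.98 * 2.29 = -11.4042
Step 2: Total signed measure = (11.4924) + (3.4917) + (-16.3282) + (7.0448) + (7.1456) + (2.24) + (-11.4042)
     = 3.6821
Step 3: Positive part mu+(X) = sum of positive contributions = 31.4145
Step 4: Negative part mu-(X) = |sum of negative contributions| = 27.7324


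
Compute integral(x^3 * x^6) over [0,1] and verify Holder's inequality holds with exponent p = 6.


Step 1: Exact integral of f*g = integral(x^9, 0, 1) = 1/10
     = 0.1
Step 2: Holder bound with p=6, q=1.2:
  ||f||_p = (integral x^18 dx)^(1/6) = (1/19)^(1/6) = 0.612173
  ||g||_q = (integral x^7.2 dx)^(1/1.2) = (1/8.2)^(1/1.2) = 0.173176
Step 3: Holder bound = ||f||_p * ||g||_q = 0.612173 * 0.173176 = 0.106014
Verification: 0.1 <= 0.106014 (Holder holds)


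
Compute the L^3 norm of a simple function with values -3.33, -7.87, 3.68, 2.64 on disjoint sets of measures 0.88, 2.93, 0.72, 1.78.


Step 1: Compute |f_i|^3 for each value:
  |-3.33|^3 = 36.926037
  |-7.87|^3 = 487.443403
  |3.68|^3 = 49.836032
  |2.64|^3 = 18.399744
Step 2: Multiply by measures and sum:
  36.926037 * 0.88 = 32.494913
  487.443403 * 2.93 = 1428.209171
  49.836032 * 0.72 = 35.881943
  18.399744 * 1.78 = 32.751544
Sum = 32.494913 + 1428.209171 + 35.881943 + 32.751544 = 1529.337571
Step 3: Take the p-th root:
||f||_3 = (1529.337571)^(1/3) = 11.52129


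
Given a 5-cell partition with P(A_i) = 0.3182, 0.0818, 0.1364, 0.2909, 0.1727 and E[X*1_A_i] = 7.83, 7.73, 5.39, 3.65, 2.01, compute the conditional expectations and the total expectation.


For each cell A_i: E[X|A_i] = E[X*1_A_i] / P(A_i)
Step 1: E[X|A_1] = 7.83 / 0.3182 = 24.607165
Step 2: E[X|A_2] = 7.73 / 0.0818 = 94.498778
Step 3: E[X|A_3] = 5.39 / 0.1364 = 39.516129
Step 4: E[X|A_4] = 3.65 / 0.2909 = 12.547267
Step 5: E[X|A_5] = 2.01 / 0.1727 = 11.63868
Verification: E[X] = sum E[X*1_A_i] = 7.83 + 7.73 + 5.39 + 3.65 + 2.01 = 26.61


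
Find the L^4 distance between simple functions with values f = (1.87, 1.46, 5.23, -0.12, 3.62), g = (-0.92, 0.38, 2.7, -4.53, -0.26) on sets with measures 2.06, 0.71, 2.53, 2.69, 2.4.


Step 1: Compute differences f_i - g_i:
  1.87 - -0.92 = 2.79
  1.46 - 0.38 = 1.08
  5.23 - 2.7 = 2.53
  -0.12 - -4.53 = 4.41
  3.62 - -0.26 = 3.88
Step 2: Compute |diff|^4 * measure for each set:
  |2.79|^4 * 2.06 = 60.592213 * 2.06 = 124.819958
  |1.08|^4 * 0.71 = 1.360489 * 0.71 = 0.965947
  |2.53|^4 * 2.53 = 40.971521 * 2.53 = 103.657948
  |4.41|^4 * 2.69 = 378.228594 * 2.69 = 1017.434917
  |3.88|^4 * 2.4 = 226.634959 * 2.4 = 543.923902
Step 3: Sum = 1790.802672
Step 4: ||f-g||_4 = (1790.802672)^(1/4) = 6.505219


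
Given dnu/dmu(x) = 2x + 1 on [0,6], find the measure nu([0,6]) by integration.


nu(A) = integral_A (dnu/dmu) dmu = integral_0^6 (2x + 1) dx
Step 1: Antiderivative F(x) = (2/2)x^2 + 1x
Step 2: F(6) = (2/2)*6^2 + 1*6 = 36 + 6 = 42
Step 3: F(0) = (2/2)*0^2 + 1*0 = 0.0 + 0 = 0.0
Step 4: nu([0,6]) = F(6) - F(0) = 42 - 0.0 = 42


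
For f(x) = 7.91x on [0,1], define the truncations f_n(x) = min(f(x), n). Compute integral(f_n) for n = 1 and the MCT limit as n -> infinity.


f(x) = 7.91x on [0,1]; f_n(x) = min(7.91x, n). At n = 1:
Step 1: f(x) reaches 1 at x = 1/7.91 = 0.126422
Step 2: integral(f_1) = integral(7.91x, 0, 0.126422) + integral(1, 0.126422, 1)
       = 7.91*0.126422^2/2 + 1*(1 - 0.126422)
       = 0.063211 + 0.873578
       = 0.936789
Step 3: As n -> infinity, f_n increases to f, so by MCT integral(f_n) -> integral(f) = 7.91/2 = 3.955.
Convergence: integral(f_1) = 0.936789 -> 3.955 as n -> infinity


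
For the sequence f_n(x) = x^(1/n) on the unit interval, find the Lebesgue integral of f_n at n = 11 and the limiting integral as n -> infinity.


At n = 11: f_11(x) = x^(1/11).
Step 1: integral(x^(1/11), 0, 1) = [x^(1/11+1) / (1/11+1)] from 0 to 1
     = 1 / (1/11 + 1) = 1 / ((11+1)/11) = 11/(11+1)
     = 11/12 = 0.916667
Step 2: As n -> infinity, f_n(x) = x^(1/n) -> 1 for x in (0,1], and f_n is increasing in n.
By MCT, lim_n integral(f_n) = integral(lim_n f_n) = integral(1, 0, 1) = 1.
Step 3: Verify convergence: 11/12 = 0.916667 -> 1


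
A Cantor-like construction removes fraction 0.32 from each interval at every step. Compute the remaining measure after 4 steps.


Step 1: At each step, fraction remaining = 1 - 0.32 = 0.68
Step 2: After 4 steps, measure = (0.68)^4
Step 3: Computing the power step by step:
  After step 1: 0.68
  After step 2: 0.4624
  After step 3: 0.314432
  After step 4: 0.213814
Result = 0.213814


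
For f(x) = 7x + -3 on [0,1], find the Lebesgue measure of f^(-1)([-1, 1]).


f^(-1)([-1, 1]) = {x : -1 <= 7x + -3 <= 1}
Solving: (-1 - -3)/7 <= x <= (1 - -3)/7
= [0.285714, 0.571429]
Intersecting with [0,1]: [0.285714, 0.571429]
Measure = 0.571429 - 0.285714 = 0.285714


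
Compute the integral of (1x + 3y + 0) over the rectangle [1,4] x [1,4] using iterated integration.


By Fubini, integrate in x first, then y.
Step 1: Fix y, integrate over x in [1,4]:
  integral(1x + 3y + 0, x=1..4)
  = 1*(4^2 - 1^2)/2 + (3y + 0)*(4 - 1)
  = 7.5 + (3y + 0)*3
  = 7.5 + 9y + 0
  = 7.5 + 9y
Step 2: Integrate over y in [1,4]:
  integral(7.5 + 9y, y=1..4)
  = 7.5*3 + 9*(4^2 - 1^2)/2
  = 22.5 + 67.5
  = 90


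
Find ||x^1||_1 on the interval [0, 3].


Step 1: ||f||_1 = (integral_0^3 |x^1|^1 dx)^(1/1)
     = (integral_0^3 x^1 dx)^(1/1)
Step 2: integral_0^3 x^1 dx = [x^2/(2)] from 0 to 3 = 3^2/2
     = 9/2 = 4.5
Step 3: ||f||_1 = (4.5)^(1/1) = 4.5


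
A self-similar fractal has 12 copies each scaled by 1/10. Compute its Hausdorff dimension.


For a self-similar set with N copies scaled by 1/r:
dim_H = log(N)/log(r) = log(12)/log(10)
= 2.484907/2.302585
= 1.079181


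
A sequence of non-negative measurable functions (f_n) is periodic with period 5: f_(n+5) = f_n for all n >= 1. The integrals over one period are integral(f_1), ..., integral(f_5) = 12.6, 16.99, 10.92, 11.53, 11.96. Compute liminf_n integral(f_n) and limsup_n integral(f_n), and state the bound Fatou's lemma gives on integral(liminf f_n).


The sequence (integral(f_n)) is periodic with period 5, repeating the values 12.6, 16.99, 10.92, 11.53, 11.96 indefinitely.
Step 1: For a periodic sequence, every tail (a_m, a_(m+1), ...) contains all 5 period values infinitely often.
Step 2: Hence inf of every tail = min of the period values = min(12.6, 16.99, 10.92, 11.53, 11.96) = 10.92.
        liminf_n integral(f_n) = sup over m of (inf of tail from m) = 10.92.
Step 3: Similarly sup of every tail = max of the period values = 16.99.
        limsup_n integral(f_n) = 16.99.
Step 4: Fatou's lemma: integral(liminf_n f_n) <= liminf_n integral(f_n) = 10.92.
        So the integral of the pointwise liminf is at most 10.92.


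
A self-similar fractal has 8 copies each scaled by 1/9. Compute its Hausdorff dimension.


For a self-similar set with N copies scaled by 1/r:
dim_H = log(N)/log(r) = log(8)/log(9)
= 2.079442/2.197225
= 0.946395


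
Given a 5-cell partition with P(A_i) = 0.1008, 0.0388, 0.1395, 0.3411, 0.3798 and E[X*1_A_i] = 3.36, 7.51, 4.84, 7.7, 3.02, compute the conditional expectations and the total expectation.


For each cell A_i: E[X|A_i] = E[X*1_A_i] / P(A_i)
Step 1: E[X|A_1] = 3.36 / 0.1008 = 33.333333
Step 2: E[X|A_2] = 7.51 / 0.0388 = 193.556701
Step 3: E[X|A_3] = 4.84 / 0.1395 = 34.695341
Step 4: E[X|A_4] = 7.7 / 0.3411 = 22.574025
Step 5: E[X|A_5] = 3.02 / 0.3798 = 7.951553
Verification: E[X] = sum E[X*1_A_i] = 3.36 + 7.51 + 4.84 + 7.7 + 3.02 = 26.43


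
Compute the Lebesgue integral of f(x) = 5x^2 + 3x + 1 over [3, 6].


The Lebesgue integral of a Riemann-integrable function agrees with the Riemann integral.
Antiderivative F(x) = (5/3)x^3 + (3/2)x^2 + 1x
F(6) = (5/3)*6^3 + (3/2)*6^2 + 1*6
     = (5/3)*216 + (3/2)*36 + 1*6
     = 360 + 54 + 6
     = 420
F(3) = 61.5
Integral = F(6) - F(3) = 420 - 61.5 = 358.5


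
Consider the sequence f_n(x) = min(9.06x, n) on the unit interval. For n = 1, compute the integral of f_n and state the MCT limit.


f(x) = 9.06x on [0,1]; f_n(x) = min(9.06x, n). At n = 1:
Step 1: f(x) reaches 1 at x = 1/9.06 = 0.110375
Step 2: integral(f_1) = integral(9.06x, 0, 0.110375) + integral(1, 0.110375, 1)
       = 9.06*0.110375^2/2 + 1*(1 - 0.110375)
       = 0.055188 + 0.889625
       = 0.944812
Step 3: As n -> infinity, f_n increases to f, so by MCT integral(f_n) -> integral(f) = 9.06/2 = 4.53.
Convergence: integral(f_1) = 0.944812 -> 4.53 as n -> infinity


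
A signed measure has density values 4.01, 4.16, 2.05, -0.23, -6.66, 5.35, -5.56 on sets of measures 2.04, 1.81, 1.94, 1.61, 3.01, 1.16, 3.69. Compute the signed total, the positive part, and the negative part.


Step 1: Compute signed measure on each set:
  Set 1: 4.01 * 2.04 = 8.1804
  Set 2: 4.16 * 1.81 = 7.5296
  Set 3: 2.05 * 1.94 = 3.977
  Set 4: -0.23 * 1.61 = -0.3703
  Set 5: -6.66 * 3.01 = -20.0466
  Set 6: 5.35 * 1.16 = 6.206
  Set 7: -5.56 * 3.69 = -20.5164
Step 2: Total signed measure = (8.1804) + (7.5296) + (3.977) + (-0.3703) + (-20.0466) + (6.206) + (-20.5164)
     = -15.0403
Step 3: Positive part mu+(X) = sum of positive contributions = 25.893
Step 4: Negative part mu-(X) = |sum of negative contributions| = 40.9333


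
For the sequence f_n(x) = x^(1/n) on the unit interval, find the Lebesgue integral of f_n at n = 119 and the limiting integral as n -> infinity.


At n = 119: f_119(x) = x^(1/119).
Step 1: integral(x^(1/119), 0, 1) = [x^(1/119+1) / (1/119+1)] from 0 to 1
     = 1 / (1/119 + 1) = 1 / ((119+1)/119) = 119/(119+1)
     = 119/120 = 0.991667
Step 2: As n -> infinity, f_n(x) = x^(1/n) -> 1 for x in (0,1], and f_n is increasing in n.
By MCT, lim_n integral(f_n) = integral(lim_n f_n) = integral(1, 0, 1) = 1.
Step 3: Verify convergence: 119/120 = 0.991667 -> 1


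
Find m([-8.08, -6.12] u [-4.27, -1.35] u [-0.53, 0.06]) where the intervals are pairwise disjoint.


For pairwise disjoint intervals, m(union) = sum of lengths.
= (-6.12 - -8.08) + (-1.35 - -4.27) + (0.06 - -0.53)
= 1.96 + 2.92 + 0.59
= 5.47


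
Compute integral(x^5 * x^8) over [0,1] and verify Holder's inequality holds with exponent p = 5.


Step 1: Exact integral of f*g = integral(x^13, 0, 1) = 1/14
     = 0.071429
Step 2: Holder bound with p=5, q=1.25:
  ||f||_p = (integral x^25 dx)^(1/5) = (1/26)^(1/5) = 0.521201
  ||g||_q = (integral x^10 dx)^(1/1.25) = (1/11)^(1/1.25) = 0.146854
Step 3: Holder bound = ||f||_p * ||g||_q = 0.521201 * 0.146854 = 0.07654
Verification: 0.071429 <= 0.07654 (Holder holds)


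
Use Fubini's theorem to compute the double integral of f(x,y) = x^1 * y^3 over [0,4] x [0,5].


By Fubini's theorem, the double integral factors as a product of single integrals:
Step 1: integral_0^4 x^1 dx = [x^2/2] from 0 to 4
     = 4^2/2 = 8
Step 2: integral_0^5 y^3 dy = [y^4/4] from 0 to 5
     = 5^4/4 = 156.25
Step 3: Double integral = 8 * 156.25 = 1250


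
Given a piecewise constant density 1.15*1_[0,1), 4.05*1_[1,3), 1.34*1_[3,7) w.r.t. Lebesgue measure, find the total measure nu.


Integrate each piece of the Radon-Nikodym derivative:
Step 1: integral_0^1 1.15 dx = 1.15*(1-0) = 1.15*1 = 1.15
Step 2: integral_1^3 4.05 dx = 4.05*(3-1) = 4.05*2 = 8.1
Step 3: integral_3^7 1.34 dx = 1.34*(7-3) = 1.34*4 = 5.36
Total: 1.15 + 8.1 + 5.36 = 14.61


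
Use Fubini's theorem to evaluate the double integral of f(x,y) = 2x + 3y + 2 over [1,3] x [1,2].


By Fubini, integrate in x first, then y.
Step 1: Fix y, integrate over x in [1,3]:
  integral(2x + 3y + 2, x=1..3)
  = 2*(3^2 - 1^2)/2 + (3y + 2)*(3 - 1)
  = 8 + (3y + 2)*2
  = 8 + 6y + 4
  = 12 + 6y
Step 2: Integrate over y in [1,2]:
  integral(12 + 6y, y=1..2)
  = 12*1 + 6*(2^2 - 1^2)/2
  = 12 + 9
  = 21


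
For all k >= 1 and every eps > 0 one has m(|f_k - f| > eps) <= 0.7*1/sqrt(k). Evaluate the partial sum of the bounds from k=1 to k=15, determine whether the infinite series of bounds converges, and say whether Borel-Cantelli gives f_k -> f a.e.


Step 1: List the terms 0.7*1/sqrt(k) for k = 1 to 15:
  k=1: 0.7
  k=2: 0.494975
  k=3: 0.404145
  k=4: 0.35
  k=5: 0.31305
  k=6: 0.285774
  k=7: 0.264575
  k=8: 0.247487
  k=9: 0.233333
  k=10: 0.221359
  k=11: 0.211058
  k=12: 0.202073
  k=13: 0.194145
  k=14: 0.187083
  k=15: 0.180739
Step 2: Partial sum = 0.7 + 0.494975 + 0.404145 + 0.35 + 0.31305 + 0.285774 + 0.264575 + 0.247487 + 0.233333 + 0.221359 + 0.211058 + 0.202073 + 0.194145 + 0.187083 + 0.180739
     = 4.489796
Step 3: The full series sum_(k>=1) 0.7*1/sqrt(k) diverges (p-series with p = 1/2 <= 1; a nonzero constant multiple of a divergent series diverges).
Step 4: The (first) Borel-Cantelli lemma requires a summable sequence of measures, so it does not apply here;
        from this bound alone no conclusion about a.e. convergence can be drawn (convergence in measure still
        gives an a.e.-convergent subsequence, but not a.e. convergence of the whole sequence).
Conclusion: series diverges; Borel-Cantelli is inconclusive about a.e. convergence of f_k.


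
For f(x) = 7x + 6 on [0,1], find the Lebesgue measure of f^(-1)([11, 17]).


f^(-1)([11, 17]) = {x : 11 <= 7x + 6 <= 17}
Solving: (11 - 6)/7 <= x <= (17 - 6)/7
= [0.714286, 1.571429]
Intersecting with [0,1]: [0.714286, 1]
Measure = 1 - 0.714286 = 0.285714


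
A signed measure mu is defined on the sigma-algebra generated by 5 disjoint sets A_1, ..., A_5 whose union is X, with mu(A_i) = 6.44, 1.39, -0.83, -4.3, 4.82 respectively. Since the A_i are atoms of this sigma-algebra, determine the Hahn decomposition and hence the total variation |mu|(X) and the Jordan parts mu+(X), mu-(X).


Step 1: Every measurable set is a union of atoms (the cells / points), so a Hahn decomposition is
  obtained by grouping atoms by sign: P = union of atoms with mu > 0, N = union of the remaining atoms.
  Atoms in P (indices): 1, 2, 5;  atoms in N (indices): 3, 4
  Positive values: 6.44, 1.39, 4.82
  Negative values: -0.83, -4.3
Step 2: mu+(X) = mu(P) = sum of positive atom values = 12.65
Step 3: mu-(X) = -mu(N) = sum of |negative atom values| = 5.13
Step 4: |mu|(X) = mu+(X) + mu-(X) = 12.65 + 5.13 = 17.78


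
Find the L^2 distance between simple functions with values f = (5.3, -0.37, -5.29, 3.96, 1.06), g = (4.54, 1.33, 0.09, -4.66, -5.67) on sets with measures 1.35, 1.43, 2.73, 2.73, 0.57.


Step 1: Compute differences f_i - g_i:
  5.3 - 4.54 = 0.76
  -0.37 - 1.33 = -1.7
  -5.29 - 0.09 = -5.38
  3.96 - -4.66 = 8.62
  1.06 - -5.67 = 6.73
Step 2: Compute |diff|^2 * measure for each set:
  |0.76|^2 * 1.35 = 0.5776 * 1.35 = 0.77976
  |-1.7|^2 * 1.43 = 2.89 * 1.43 = 4.1327
  |-5.38|^2 * 2.73 = 28.9444 * 2.73 = 79.018212
  |8.62|^2 * 2.73 = 74.3044 * 2.73 = 202.851012
  |6.73|^2 * 0.57 = 45.2929 * 0.57 = 25.816953
Step 3: Sum = 312.598637
Step 4: ||f-g||_2 = (312.598637)^(1/2) = 17.680459


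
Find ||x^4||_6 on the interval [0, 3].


Step 1: ||f||_6 = (integral_0^3 |x^4|^6 dx)^(1/6)
     = (integral_0^3 x^24 dx)^(1/6)
Step 2: integral_0^3 x^24 dx = [x^25/(25)] from 0 to 3 = 3^25/25
     = 847288609443/25 = 3.389154e+10
Step 3: ||f||_6 = (3.389154e+10)^(1/6) = 56.887288


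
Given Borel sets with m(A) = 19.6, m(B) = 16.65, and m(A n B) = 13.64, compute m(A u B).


By inclusion-exclusion: m(A u B) = m(A) + m(B) - m(A n B)
= 19.6 + 16.65 - 13.64
= 22.61


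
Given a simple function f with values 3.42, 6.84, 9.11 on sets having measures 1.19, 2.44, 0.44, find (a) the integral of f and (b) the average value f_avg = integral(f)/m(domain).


Step 1: Integral = sum(value_i * measure_i)
= 3.42*1.19 + 6.84*2.44 + 9.11*0.44
= 4.0698 + 16.6896 + 4.0084
= 24.7678
Step 2: Total measure of domain = 1.19 + 2.44 + 0.44 = 4.07
Step 3: Average value = 24.7678 / 4.07 = 6.085455


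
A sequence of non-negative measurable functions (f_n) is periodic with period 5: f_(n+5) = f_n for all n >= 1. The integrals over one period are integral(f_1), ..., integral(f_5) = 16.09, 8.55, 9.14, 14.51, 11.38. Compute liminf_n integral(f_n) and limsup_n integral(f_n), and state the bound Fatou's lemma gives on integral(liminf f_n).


The sequence (integral(f_n)) is periodic with period 5, repeating the values 16.09, 8.55, 9.14, 14.51, 11.38 indefinitely.
Step 1: For a periodic sequence, every tail (a_m, a_(m+1), ...) contains all 5 period values infinitely often.
Step 2: Hence inf of every tail = min of the period values = min(16.09, 8.55, 9.14, 14.51, 11.38) = 8.55.
        liminf_n integral(f_n) = sup over m of (inf of tail from m) = 8.55.
Step 3: Similarly sup of every tail = max of the period values = 16.09.
        limsup_n integral(f_n) = 16.09.
Step 4: Fatou's lemma: integral(liminf_n f_n) <= liminf_n integral(f_n) = 8.55.
        So the integral of the pointwise liminf is at most 8.55.


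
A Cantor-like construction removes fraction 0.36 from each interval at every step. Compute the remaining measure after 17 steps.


Step 1: At each step, fraction remaining = 1 - 0.36 = 0.64
Step 2: After 17 steps, measure = (0.64)^17
Result = 5.070602e-04


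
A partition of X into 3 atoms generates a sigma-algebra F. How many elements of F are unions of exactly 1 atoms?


Each element of F is a union of some subset of the 3 atoms.
Elements that are unions of exactly 1 atoms correspond to 1-element subsets of the 3 atoms.
Count = C(3, 1) = 3! / (1! * 2!) = 3.


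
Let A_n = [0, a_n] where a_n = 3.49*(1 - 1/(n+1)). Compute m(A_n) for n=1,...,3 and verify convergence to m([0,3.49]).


By continuity of measure from below: if A_n increases to A, then m(A_n) -> m(A).
Here A = [0, 3.49], so m(A) = 3.49
Step 1: a_1 = 3.49*(1 - 1/2) = 1.745, m(A_1) = 1.745
Step 2: a_2 = 3.49*(1 - 1/3) = 2.3267, m(A_2) = 2.3267
Step 3: a_3 = 3.49*(1 - 1/4) = 2.6175, m(A_3) = 2.6175
Limit: m(A_n) -> m([0,3.49]) = 3.49


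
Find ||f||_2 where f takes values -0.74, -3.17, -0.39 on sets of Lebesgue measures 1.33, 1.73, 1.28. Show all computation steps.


Step 1: Compute |f_i|^2 for each value:
  |-0.74|^2 = 0.5476
  |-3.17|^2 = 10.0489
  |-0.39|^2 = 0.1521
Step 2: Multiply by measures and sum:
  0.5476 * 1.33 = 0.728308
  10.0489 * 1.73 = 17.384597
  0.1521 * 1.28 = 0.194688
Sum = 0.728308 + 17.384597 + 0.194688 = 18.307593
Step 3: Take the p-th root:
||f||_2 = (18.307593)^(1/2) = 4.278737


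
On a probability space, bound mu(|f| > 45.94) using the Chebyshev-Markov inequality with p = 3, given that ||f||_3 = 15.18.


Chebyshev/Markov inequality: mu(|f| > eps) <= (||f||_p / eps)^p
Step 1: ||f||_3 / eps = 15.18 / 45.94 = 0.330431
Step 2: Raise to power p = 3:
  (0.330431)^3 = 0.036078
Step 3: Therefore mu(|f| > 45.94) <= 0.036078


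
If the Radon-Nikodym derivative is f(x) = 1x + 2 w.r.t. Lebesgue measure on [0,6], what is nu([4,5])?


nu(A) = integral_A (dnu/dmu) dmu = integral_4^5 (1x + 2) dx
Step 1: Antiderivative F(x) = (1/2)x^2 + 2x
Step 2: F(5) = (1/2)*5^2 + 2*5 = 12.5 + 10 = 22.5
Step 3: F(4) = (1/2)*4^2 + 2*4 = 8 + 8 = 16
Step 4: nu([4,5]) = F(5) - F(4) = 22.5 - 16 = 6.5


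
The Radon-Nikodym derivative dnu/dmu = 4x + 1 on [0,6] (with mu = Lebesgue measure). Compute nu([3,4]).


nu(A) = integral_A (dnu/dmu) dmu = integral_3^4 (4x + 1) dx
Step 1: Antiderivative F(x) = (4/2)x^2 + 1x
Step 2: F(4) = (4/2)*4^2 + 1*4 = 32 + 4 = 36
Step 3: F(3) = (4/2)*3^2 + 1*3 = 18 + 3 = 21
Step 4: nu([3,4]) = F(4) - F(3) = 36 - 21 = 15


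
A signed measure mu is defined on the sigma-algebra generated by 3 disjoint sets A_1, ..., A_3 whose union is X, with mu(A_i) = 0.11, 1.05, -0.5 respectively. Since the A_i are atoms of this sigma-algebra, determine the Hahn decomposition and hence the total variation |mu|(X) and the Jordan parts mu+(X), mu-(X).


Step 1: Every measurable set is a union of atoms (the cells / points), so a Hahn decomposition is
  obtained by grouping atoms by sign: P = union of atoms with mu > 0, N = union of the remaining atoms.
  Atoms in P (indices): 1, 2;  atoms in N (indices): 3
  Positive values: 0.11, 1.05
  Negative values: -0.5
Step 2: mu+(X) = mu(P) = sum of positive atom values = 1.16
Step 3: mu-(X) = -mu(N) = sum of |negative atom values| = 0.5
Step 4: |mu|(X) = mu+(X) + mu-(X) = 1.16 + 0.5 = 1.66


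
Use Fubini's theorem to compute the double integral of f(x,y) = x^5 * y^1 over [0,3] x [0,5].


By Fubini's theorem, the double integral factors as a product of single integrals:
Step 1: integral_0^3 x^5 dx = [x^6/6] from 0 to 3
     = 3^6/6 = 121.5
Step 2: integral_0^5 y^1 dy = [y^2/2] from 0 to 5
     = 5^2/2 = 12.5
Step 3: Double integral = 121.5 * 12.5 = 1518.75


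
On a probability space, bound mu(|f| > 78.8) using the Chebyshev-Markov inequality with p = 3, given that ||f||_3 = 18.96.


Chebyshev/Markov inequality: mu(|f| > eps) <= (||f||_p / eps)^p
Step 1: ||f||_3 / eps = 18.96 / 78.8 = 0.240609
Step 2: Raise to power p = 3:
  (0.240609)^3 = 0.01393
Step 3: Therefore mu(|f| > 78.8) <= 0.01393


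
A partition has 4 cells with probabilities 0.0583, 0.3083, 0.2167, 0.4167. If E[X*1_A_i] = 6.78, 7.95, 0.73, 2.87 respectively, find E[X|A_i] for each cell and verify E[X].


For each cell A_i: E[X|A_i] = E[X*1_A_i] / P(A_i)
Step 1: E[X|A_1] = 6.78 / 0.0583 = 116.295026
Step 2: E[X|A_2] = 7.95 / 0.3083 = 25.786572
Step 3: E[X|A_3] = 0.73 / 0.2167 = 3.368713
Step 4: E[X|A_4] = 2.87 / 0.4167 = 6.887449
Verification: E[X] = sum E[X*1_A_i] = 6.78 + 7.95 + 0.73 + 2.87 = 18.33


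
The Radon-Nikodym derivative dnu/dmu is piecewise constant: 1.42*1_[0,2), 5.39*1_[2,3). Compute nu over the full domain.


Integrate each piece of the Radon-Nikodym derivative:
Step 1: integral_0^2 1.42 dx = 1.42*(2-0) = 1.42*2 = 2.84
Step 2: integral_2^3 5.39 dx = 5.39*(3-2) = 5.39*1 = 5.39
Total: 2.84 + 5.39 = 8.23


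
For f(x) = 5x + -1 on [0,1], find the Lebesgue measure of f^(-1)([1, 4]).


f^(-1)([1, 4]) = {x : 1 <= 5x + -1 <= 4}
Solving: (1 - -1)/5 <= x <= (4 - -1)/5
= [0.4, 1]
Intersecting with [0,1]: [0.4, 1]
Measure = 1 - 0.4 = 0.6


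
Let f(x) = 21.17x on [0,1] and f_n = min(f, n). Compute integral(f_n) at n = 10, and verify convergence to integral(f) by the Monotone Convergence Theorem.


f(x) = 21.17x on [0,1]; f_n(x) = min(21.17x, n). At n = 10:
Step 1: f(x) reaches 10 at x = 10/21.17 = 0.472367
Step 2: integral(f_10) = integral(21.17x, 0, 0.472367) + integral(10, 0.472367, 1)
       = 21.17*0.472367^2/2 + 10*(1 - 0.472367)
       = 2.361833 + 5.276334
       = 7.638167
Step 3: As n -> infinity, f_n increases to f, so by MCT integral(f_n) -> integral(f) = 21.17/2 = 10.585.
Convergence: integral(f_10) = 7.638167 -> 10.585 as n -> infinity


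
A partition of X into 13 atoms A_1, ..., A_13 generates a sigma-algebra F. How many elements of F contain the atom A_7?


Each element of F is a union of some subset S of the 13 atoms.
The element contains A_7 iff A_7 is in S.
So we count subsets S of {A_1,...,A_13} with A_7 in S: choose freely among the other 12 atoms.
Count = 2^(13-1) = 2^12 = 4096.


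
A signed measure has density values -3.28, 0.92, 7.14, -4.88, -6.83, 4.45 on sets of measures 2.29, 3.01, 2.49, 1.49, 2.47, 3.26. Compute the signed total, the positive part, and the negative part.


Step 1: Compute signed measure on each set:
  Set 1: -3.28 * 2.29 = -7.5112
  Set 2: 0.92 * 3.01 = 2.7692
  Set 3: 7.14 * 2.49 = 17.7786
  Set 4: -4.88 * 1.49 = -7.2712
  Set 5: -6.83 * 2.47 = -16.8701
  Set 6: 4.45 * 3.26 = 14.507
Step 2: Total signed measure = (-7.5112) + (2.7692) + (17.7786) + (-7.2712) + (-16.8701) + (14.507)
     = 3.4023
Step 3: Positive part mu+(X) = sum of positive contributions = 35.0548
Step 4: Negative part mu-(X) = |sum of negative contributions| = 31.6525


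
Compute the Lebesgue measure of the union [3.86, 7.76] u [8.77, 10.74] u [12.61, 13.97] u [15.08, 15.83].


For pairwise disjoint intervals, m(union) = sum of lengths.
= (7.76 - 3.86) + (10.74 - 8.77) + (13.97 - 12.61) + (15.83 - 15.08)
= 3.9 + 1.97 + 1.36 + 0.75
= 7.98


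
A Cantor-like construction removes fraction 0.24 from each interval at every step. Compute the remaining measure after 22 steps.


Step 1: At each step, fraction remaining = 1 - 0.24 = 0.76
Step 2: After 22 steps, measure = (0.76)^22
Result = 0.002387


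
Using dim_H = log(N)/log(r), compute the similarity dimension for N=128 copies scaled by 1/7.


For a self-similar set with N copies scaled by 1/r:
dim_H = log(N)/log(r) = log(128)/log(7)
= 4.85203/1.94591
= 2.49345


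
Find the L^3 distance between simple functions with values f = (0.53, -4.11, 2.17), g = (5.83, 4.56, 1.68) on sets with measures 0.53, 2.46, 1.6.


Step 1: Compute differences f_i - g_i:
  0.53 - 5.83 = -5.3
  -4.11 - 4.56 = -8.67
  2.17 - 1.68 = 0.49
Step 2: Compute |diff|^3 * measure for each set:
  |-5.3|^3 * 0.53 = 148.877 * 0.53 = 78.90481
  |-8.67|^3 * 2.46 = 651.714363 * 2.46 = 1603.217333
  |0.49|^3 * 1.6 = 0.117649 * 1.6 = 0.188238
Step 3: Sum = 1682.310381
Step 4: ||f-g||_3 = (1682.310381)^(1/3) = 11.893291


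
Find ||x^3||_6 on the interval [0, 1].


Step 1: ||f||_6 = (integral_0^1 |x^3|^6 dx)^(1/6)
     = (integral_0^1 x^18 dx)^(1/6)
Step 2: integral_0^1 x^18 dx = [x^19/(19)] from 0 to 1 = 1^19/19
     = 1/19 = 0.052632
Step 3: ||f||_6 = (0.052632)^(1/6) = 0.612173


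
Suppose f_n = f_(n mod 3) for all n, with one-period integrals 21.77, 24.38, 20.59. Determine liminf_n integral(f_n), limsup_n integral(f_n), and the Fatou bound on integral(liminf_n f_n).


The sequence (integral(f_n)) is periodic with period 3, repeating the values 21.77, 24.38, 20.59 indefinitely.
Step 1: For a periodic sequence, every tail (a_m, a_(m+1), ...) contains all 3 period values infinitely often.
Step 2: Hence inf of every tail = min of the period values = min(21.77, 24.38, 20.59) = 20.59.
        liminf_n integral(f_n) = sup over m of (inf of tail from m) = 20.59.
Step 3: Similarly sup of every tail = max of the period values = 24.38.
        limsup_n integral(f_n) = 24.38.
Step 4: Fatou's lemma: integral(liminf_n f_n) <= liminf_n integral(f_n) = 20.59.
        So the integral of the pointwise liminf is at most 20.59.


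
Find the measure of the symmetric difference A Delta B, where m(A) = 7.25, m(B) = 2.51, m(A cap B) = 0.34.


m(A Delta B) = m(A) + m(B) - 2*m(A n B)
= 7.25 + 2.51 - 2*0.34
= 7.25 + 2.51 - 0.68
= 9.08


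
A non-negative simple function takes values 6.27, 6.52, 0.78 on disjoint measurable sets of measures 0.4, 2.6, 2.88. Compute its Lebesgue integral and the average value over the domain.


Step 1: Integral = sum(value_i * measure_i)
= 6.27*0.4 + 6.52*2.6 + 0.78*2.88
= 2.508 + 16.952 + 2.2464
= 21.7064
Step 2: Total measure of domain = 0.4 + 2.6 + 2.88 = 5.88
Step 3: Average value = 21.7064 / 5.88 = 3.691565


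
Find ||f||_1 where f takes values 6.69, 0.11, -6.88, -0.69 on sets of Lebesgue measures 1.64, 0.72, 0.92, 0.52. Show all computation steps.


Step 1: Compute |f_i|^1 for each value:
  |6.69|^1 = 6.69
  |0.11|^1 = 0.11
  |-6.88|^1 = 6.88
  |-0.69|^1 = 0.69
Step 2: Multiply by measures and sum:
  6.69 * 1.64 = 10.9716
  0.11 * 0.72 = 0.0792
  6.88 * 0.92 = 6.3296
  0.69 * 0.52 = 0.3588
Sum = 10.9716 + 0.0792 + 6.3296 + 0.3588 = 17.7392
Step 3: Take the p-th root:
||f||_1 = (17.7392)^(1/1) = 17.7392


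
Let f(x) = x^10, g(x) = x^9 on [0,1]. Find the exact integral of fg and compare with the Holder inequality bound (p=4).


Step 1: Exact integral of f*g = integral(x^19, 0, 1) = 1/20
     = 0.05
Step 2: Holder bound with p=4, q=1.333333:
  ||f||_p = (integral x^40 dx)^(1/4) = (1/41)^(1/4) = 0.395188
  ||g||_q = (integral x^12 dx)^(1/1.333333) = (1/13)^(1/1.333333) = 0.146064
Step 3: Holder bound = ||f||_p * ||g||_q = 0.395188 * 0.146064 = 0.057723
Verification: 0.05 <= 0.057723 (Holder holds)


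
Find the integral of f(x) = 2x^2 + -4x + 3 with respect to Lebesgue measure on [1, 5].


The Lebesgue integral of a Riemann-integrable function agrees with the Riemann integral.
Antiderivative F(x) = (2/3)x^3 + (-4/2)x^2 + 3x
F(5) = (2/3)*5^3 + (-4/2)*5^2 + 3*5
     = (2/3)*125 + (-4/2)*25 + 3*5
     = 83.333333 + -50 + 15
     = 48.333333
F(1) = 1.666667
Integral = F(5) - F(1) = 48.333333 - 1.666667 = 46.666667


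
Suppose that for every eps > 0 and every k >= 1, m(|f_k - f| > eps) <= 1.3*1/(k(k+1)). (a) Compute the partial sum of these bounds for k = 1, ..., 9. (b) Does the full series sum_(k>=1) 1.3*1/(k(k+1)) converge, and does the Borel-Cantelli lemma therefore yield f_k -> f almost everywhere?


Step 1: List the terms 1.3*1/(k(k+1)) for k = 1 to 9:
  k=1: 0.65
  k=2: 0.216667
  k=3: 0.108333
  k=4: 0.065
  k=5: 0.043333
  k=6: 0.030952
  k=7: 0.023214
  k=8: 0.018056
  k=9: 0.014444
Step 2: Partial sum = 0.65 + 0.216667 + 0.108333 + 0.065 + 0.043333 + 0.030952 + 0.023214 + 0.018056 + 0.014444
     = 1.17
Step 3: The full series sum_(k>=1) 1.3*1/(k(k+1)) converges (telescoping series sum 1/(k(k+1)) = 1; a constant multiple of a convergent series converges).
Step 4: Fix eps > 0. Since sum_k m(|f_k - f| > eps) < infinity, the Borel-Cantelli lemma gives
        m(limsup_k {|f_k - f| > eps}) = 0, i.e. for a.e. x, |f_k(x) - f(x)| <= eps for all large k.
        Applying this with eps = 1/j for j = 1, 2, ... and intersecting the countably many full-measure sets,
        for a.e. x we get limsup_k |f_k(x) - f(x)| <= 1/j for every j, hence f_k -> f almost everywhere.
Conclusion: series converges; Borel-Cantelli yields f_k -> f a.e.


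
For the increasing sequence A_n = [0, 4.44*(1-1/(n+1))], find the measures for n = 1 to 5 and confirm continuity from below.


By continuity of measure from below: if A_n increases to A, then m(A_n) -> m(A).
Here A = [0, 4.44], so m(A) = 4.44
Step 1: a_1 = 4.44*(1 - 1/2) = 2.22, m(A_1) = 2.22
Step 2: a_2 = 4.44*(1 - 1/3) = 2.96, m(A_2) = 2.96
Step 3: a_3 = 4.44*(1 - 1/4) = 3.33, m(A_3) = 3.33
Step 4: a_4 = 4.44*(1 - 1/5) = 3.552, m(A_4) = 3.552
Step 5: a_5 = 4.44*(1 - 1/6) = 3.7, m(A_5) = 3.7
Limit: m(A_n) -> m([0,4.44]) = 4.44


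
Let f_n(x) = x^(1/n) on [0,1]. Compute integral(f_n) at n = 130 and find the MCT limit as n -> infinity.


At n = 130: f_130(x) = x^(1/130).
Step 1: integral(x^(1/130), 0, 1) = [x^(1/130+1) / (1/130+1)] from 0 to 1
     = 1 / (1/130 + 1) = 1 / ((130+1)/130) = 130/(130+1)
     = 130/131 = 0.992366
Step 2: As n -> infinity, f_n(x) = x^(1/n) -> 1 for x in (0,1], and f_n is increasing in n.
By MCT, lim_n integral(f_n) = integral(lim_n f_n) = integral(1, 0, 1) = 1.
Step 3: Verify convergence: 130/131 = 0.992366 -> 1


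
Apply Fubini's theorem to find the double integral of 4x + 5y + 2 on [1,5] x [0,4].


By Fubini, integrate in x first, then y.
Step 1: Fix y, integrate over x in [1,5]:
  integral(4x + 5y + 2, x=1..5)
  = 4*(5^2 - 1^2)/2 + (5y + 2)*(5 - 1)
  = 48 + (5y + 2)*4
  = 48 + 20y + 8
  = 56 + 20y
Step 2: Integrate over y in [0,4]:
  integral(56 + 20y, y=0..4)
  = 56*4 + 20*(4^2 - 0^2)/2
  = 224 + 160
  = 384


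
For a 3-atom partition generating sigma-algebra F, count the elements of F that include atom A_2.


Each element of F is a union of some subset S of the 3 atoms.
The element contains A_2 iff A_2 is in S.
So we count subsets S of {A_1,...,A_3} with A_2 in S: choose freely among the other 2 atoms.
Count = 2^(3-1) = 2^2 = 4.
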